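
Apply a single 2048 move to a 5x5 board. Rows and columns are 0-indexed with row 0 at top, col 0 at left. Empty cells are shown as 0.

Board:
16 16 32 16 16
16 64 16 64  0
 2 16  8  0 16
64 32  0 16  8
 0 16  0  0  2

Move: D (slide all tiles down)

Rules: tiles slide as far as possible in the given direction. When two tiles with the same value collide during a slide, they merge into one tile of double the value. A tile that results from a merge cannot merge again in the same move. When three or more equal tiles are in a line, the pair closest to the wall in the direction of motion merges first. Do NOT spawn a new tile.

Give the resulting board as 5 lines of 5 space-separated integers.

Slide down:
col 0: [16, 16, 2, 64, 0] -> [0, 0, 32, 2, 64]
col 1: [16, 64, 16, 32, 16] -> [16, 64, 16, 32, 16]
col 2: [32, 16, 8, 0, 0] -> [0, 0, 32, 16, 8]
col 3: [16, 64, 0, 16, 0] -> [0, 0, 16, 64, 16]
col 4: [16, 0, 16, 8, 2] -> [0, 0, 32, 8, 2]

Answer:  0 16  0  0  0
 0 64  0  0  0
32 16 32 16 32
 2 32 16 64  8
64 16  8 16  2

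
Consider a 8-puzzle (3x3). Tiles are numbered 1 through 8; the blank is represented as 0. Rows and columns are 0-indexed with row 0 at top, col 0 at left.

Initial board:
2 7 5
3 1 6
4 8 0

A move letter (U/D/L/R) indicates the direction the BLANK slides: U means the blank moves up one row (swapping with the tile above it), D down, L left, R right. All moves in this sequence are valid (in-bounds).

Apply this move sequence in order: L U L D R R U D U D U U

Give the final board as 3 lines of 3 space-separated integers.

Answer: 2 7 0
4 3 5
1 8 6

Derivation:
After move 1 (L):
2 7 5
3 1 6
4 0 8

After move 2 (U):
2 7 5
3 0 6
4 1 8

After move 3 (L):
2 7 5
0 3 6
4 1 8

After move 4 (D):
2 7 5
4 3 6
0 1 8

After move 5 (R):
2 7 5
4 3 6
1 0 8

After move 6 (R):
2 7 5
4 3 6
1 8 0

After move 7 (U):
2 7 5
4 3 0
1 8 6

After move 8 (D):
2 7 5
4 3 6
1 8 0

After move 9 (U):
2 7 5
4 3 0
1 8 6

After move 10 (D):
2 7 5
4 3 6
1 8 0

After move 11 (U):
2 7 5
4 3 0
1 8 6

After move 12 (U):
2 7 0
4 3 5
1 8 6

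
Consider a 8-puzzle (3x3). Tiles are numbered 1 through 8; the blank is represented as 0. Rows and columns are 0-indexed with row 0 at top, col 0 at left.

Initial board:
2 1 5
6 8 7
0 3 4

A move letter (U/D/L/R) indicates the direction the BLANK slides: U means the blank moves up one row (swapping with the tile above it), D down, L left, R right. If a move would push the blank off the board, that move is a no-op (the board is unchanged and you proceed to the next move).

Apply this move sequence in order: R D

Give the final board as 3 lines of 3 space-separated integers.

Answer: 2 1 5
6 8 7
3 0 4

Derivation:
After move 1 (R):
2 1 5
6 8 7
3 0 4

After move 2 (D):
2 1 5
6 8 7
3 0 4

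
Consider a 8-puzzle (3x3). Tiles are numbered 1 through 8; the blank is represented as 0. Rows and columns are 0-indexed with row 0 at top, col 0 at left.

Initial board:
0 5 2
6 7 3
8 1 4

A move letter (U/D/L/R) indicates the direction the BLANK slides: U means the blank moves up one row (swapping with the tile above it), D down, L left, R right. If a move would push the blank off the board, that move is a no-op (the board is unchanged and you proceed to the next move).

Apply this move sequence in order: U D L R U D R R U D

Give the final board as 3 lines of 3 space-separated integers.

Answer: 6 5 2
7 3 0
8 1 4

Derivation:
After move 1 (U):
0 5 2
6 7 3
8 1 4

After move 2 (D):
6 5 2
0 7 3
8 1 4

After move 3 (L):
6 5 2
0 7 3
8 1 4

After move 4 (R):
6 5 2
7 0 3
8 1 4

After move 5 (U):
6 0 2
7 5 3
8 1 4

After move 6 (D):
6 5 2
7 0 3
8 1 4

After move 7 (R):
6 5 2
7 3 0
8 1 4

After move 8 (R):
6 5 2
7 3 0
8 1 4

After move 9 (U):
6 5 0
7 3 2
8 1 4

After move 10 (D):
6 5 2
7 3 0
8 1 4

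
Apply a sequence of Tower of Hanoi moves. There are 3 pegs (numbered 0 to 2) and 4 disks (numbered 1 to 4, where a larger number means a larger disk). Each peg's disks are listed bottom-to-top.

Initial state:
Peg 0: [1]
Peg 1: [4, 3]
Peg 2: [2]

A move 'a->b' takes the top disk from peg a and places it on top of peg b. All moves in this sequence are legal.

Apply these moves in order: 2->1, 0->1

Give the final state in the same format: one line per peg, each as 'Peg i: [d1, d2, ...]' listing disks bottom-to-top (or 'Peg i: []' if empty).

After move 1 (2->1):
Peg 0: [1]
Peg 1: [4, 3, 2]
Peg 2: []

After move 2 (0->1):
Peg 0: []
Peg 1: [4, 3, 2, 1]
Peg 2: []

Answer: Peg 0: []
Peg 1: [4, 3, 2, 1]
Peg 2: []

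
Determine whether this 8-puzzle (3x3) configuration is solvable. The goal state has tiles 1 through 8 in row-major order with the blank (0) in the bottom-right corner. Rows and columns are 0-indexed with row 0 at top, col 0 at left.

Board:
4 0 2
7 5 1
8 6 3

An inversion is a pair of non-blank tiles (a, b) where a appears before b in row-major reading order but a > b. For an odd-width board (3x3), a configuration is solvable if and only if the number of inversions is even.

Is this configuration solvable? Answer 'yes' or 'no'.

Answer: no

Derivation:
Inversions (pairs i<j in row-major order where tile[i] > tile[j] > 0): 13
13 is odd, so the puzzle is not solvable.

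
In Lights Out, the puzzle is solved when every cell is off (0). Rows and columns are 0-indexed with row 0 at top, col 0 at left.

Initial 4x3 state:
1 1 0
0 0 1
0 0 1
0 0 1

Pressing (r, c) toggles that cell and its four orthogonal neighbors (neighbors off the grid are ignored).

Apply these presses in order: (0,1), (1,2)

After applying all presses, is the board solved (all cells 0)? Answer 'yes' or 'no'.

Answer: no

Derivation:
After press 1 at (0,1):
0 0 1
0 1 1
0 0 1
0 0 1

After press 2 at (1,2):
0 0 0
0 0 0
0 0 0
0 0 1

Lights still on: 1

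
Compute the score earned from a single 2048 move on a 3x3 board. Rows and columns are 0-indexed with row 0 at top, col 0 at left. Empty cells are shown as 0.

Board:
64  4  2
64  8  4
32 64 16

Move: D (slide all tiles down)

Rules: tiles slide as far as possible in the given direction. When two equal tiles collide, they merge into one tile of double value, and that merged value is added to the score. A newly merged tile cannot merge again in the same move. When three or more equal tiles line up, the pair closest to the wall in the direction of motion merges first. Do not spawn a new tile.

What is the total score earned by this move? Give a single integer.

Slide down:
col 0: [64, 64, 32] -> [0, 128, 32]  score +128 (running 128)
col 1: [4, 8, 64] -> [4, 8, 64]  score +0 (running 128)
col 2: [2, 4, 16] -> [2, 4, 16]  score +0 (running 128)
Board after move:
  0   4   2
128   8   4
 32  64  16

Answer: 128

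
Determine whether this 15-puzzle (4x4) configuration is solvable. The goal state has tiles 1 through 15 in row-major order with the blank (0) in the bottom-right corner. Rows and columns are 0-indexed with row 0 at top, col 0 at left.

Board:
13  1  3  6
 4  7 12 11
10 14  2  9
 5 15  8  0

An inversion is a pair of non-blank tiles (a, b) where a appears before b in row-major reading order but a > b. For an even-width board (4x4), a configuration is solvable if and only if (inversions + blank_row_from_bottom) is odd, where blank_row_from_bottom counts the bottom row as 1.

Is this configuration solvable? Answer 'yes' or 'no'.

Inversions: 41
Blank is in row 3 (0-indexed from top), which is row 1 counting from the bottom (bottom = 1).
41 + 1 = 42, which is even, so the puzzle is not solvable.

Answer: no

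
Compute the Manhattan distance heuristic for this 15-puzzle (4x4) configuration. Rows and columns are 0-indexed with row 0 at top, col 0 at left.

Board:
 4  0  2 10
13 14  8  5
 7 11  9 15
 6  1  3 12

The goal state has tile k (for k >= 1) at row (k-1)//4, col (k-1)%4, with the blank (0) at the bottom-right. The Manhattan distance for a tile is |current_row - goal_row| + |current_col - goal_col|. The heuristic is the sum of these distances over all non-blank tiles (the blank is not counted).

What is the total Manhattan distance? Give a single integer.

Tile 4: at (0,0), goal (0,3), distance |0-0|+|0-3| = 3
Tile 2: at (0,2), goal (0,1), distance |0-0|+|2-1| = 1
Tile 10: at (0,3), goal (2,1), distance |0-2|+|3-1| = 4
Tile 13: at (1,0), goal (3,0), distance |1-3|+|0-0| = 2
Tile 14: at (1,1), goal (3,1), distance |1-3|+|1-1| = 2
Tile 8: at (1,2), goal (1,3), distance |1-1|+|2-3| = 1
Tile 5: at (1,3), goal (1,0), distance |1-1|+|3-0| = 3
Tile 7: at (2,0), goal (1,2), distance |2-1|+|0-2| = 3
Tile 11: at (2,1), goal (2,2), distance |2-2|+|1-2| = 1
Tile 9: at (2,2), goal (2,0), distance |2-2|+|2-0| = 2
Tile 15: at (2,3), goal (3,2), distance |2-3|+|3-2| = 2
Tile 6: at (3,0), goal (1,1), distance |3-1|+|0-1| = 3
Tile 1: at (3,1), goal (0,0), distance |3-0|+|1-0| = 4
Tile 3: at (3,2), goal (0,2), distance |3-0|+|2-2| = 3
Tile 12: at (3,3), goal (2,3), distance |3-2|+|3-3| = 1
Sum: 3 + 1 + 4 + 2 + 2 + 1 + 3 + 3 + 1 + 2 + 2 + 3 + 4 + 3 + 1 = 35

Answer: 35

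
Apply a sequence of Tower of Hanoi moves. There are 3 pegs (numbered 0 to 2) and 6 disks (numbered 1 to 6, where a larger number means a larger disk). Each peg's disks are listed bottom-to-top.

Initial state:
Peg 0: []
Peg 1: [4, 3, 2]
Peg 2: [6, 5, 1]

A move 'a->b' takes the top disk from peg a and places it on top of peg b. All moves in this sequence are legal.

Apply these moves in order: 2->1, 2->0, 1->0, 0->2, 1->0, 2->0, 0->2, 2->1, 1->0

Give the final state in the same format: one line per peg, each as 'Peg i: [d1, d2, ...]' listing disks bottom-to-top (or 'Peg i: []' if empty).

After move 1 (2->1):
Peg 0: []
Peg 1: [4, 3, 2, 1]
Peg 2: [6, 5]

After move 2 (2->0):
Peg 0: [5]
Peg 1: [4, 3, 2, 1]
Peg 2: [6]

After move 3 (1->0):
Peg 0: [5, 1]
Peg 1: [4, 3, 2]
Peg 2: [6]

After move 4 (0->2):
Peg 0: [5]
Peg 1: [4, 3, 2]
Peg 2: [6, 1]

After move 5 (1->0):
Peg 0: [5, 2]
Peg 1: [4, 3]
Peg 2: [6, 1]

After move 6 (2->0):
Peg 0: [5, 2, 1]
Peg 1: [4, 3]
Peg 2: [6]

After move 7 (0->2):
Peg 0: [5, 2]
Peg 1: [4, 3]
Peg 2: [6, 1]

After move 8 (2->1):
Peg 0: [5, 2]
Peg 1: [4, 3, 1]
Peg 2: [6]

After move 9 (1->0):
Peg 0: [5, 2, 1]
Peg 1: [4, 3]
Peg 2: [6]

Answer: Peg 0: [5, 2, 1]
Peg 1: [4, 3]
Peg 2: [6]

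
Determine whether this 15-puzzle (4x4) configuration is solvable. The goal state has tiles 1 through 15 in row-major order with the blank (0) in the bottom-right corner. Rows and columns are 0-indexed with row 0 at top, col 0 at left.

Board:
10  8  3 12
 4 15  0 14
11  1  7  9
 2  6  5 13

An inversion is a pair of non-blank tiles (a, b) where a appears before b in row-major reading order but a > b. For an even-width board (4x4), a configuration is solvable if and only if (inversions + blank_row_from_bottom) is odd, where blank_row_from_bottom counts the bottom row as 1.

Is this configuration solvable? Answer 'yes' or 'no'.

Inversions: 58
Blank is in row 1 (0-indexed from top), which is row 3 counting from the bottom (bottom = 1).
58 + 3 = 61, which is odd, so the puzzle is solvable.

Answer: yes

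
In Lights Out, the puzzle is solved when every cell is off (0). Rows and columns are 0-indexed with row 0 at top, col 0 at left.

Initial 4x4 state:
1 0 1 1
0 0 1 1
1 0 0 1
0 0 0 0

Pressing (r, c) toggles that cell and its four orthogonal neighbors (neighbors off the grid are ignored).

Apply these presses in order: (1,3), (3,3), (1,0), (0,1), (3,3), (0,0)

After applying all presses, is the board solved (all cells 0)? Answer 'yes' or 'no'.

Answer: yes

Derivation:
After press 1 at (1,3):
1 0 1 0
0 0 0 0
1 0 0 0
0 0 0 0

After press 2 at (3,3):
1 0 1 0
0 0 0 0
1 0 0 1
0 0 1 1

After press 3 at (1,0):
0 0 1 0
1 1 0 0
0 0 0 1
0 0 1 1

After press 4 at (0,1):
1 1 0 0
1 0 0 0
0 0 0 1
0 0 1 1

After press 5 at (3,3):
1 1 0 0
1 0 0 0
0 0 0 0
0 0 0 0

After press 6 at (0,0):
0 0 0 0
0 0 0 0
0 0 0 0
0 0 0 0

Lights still on: 0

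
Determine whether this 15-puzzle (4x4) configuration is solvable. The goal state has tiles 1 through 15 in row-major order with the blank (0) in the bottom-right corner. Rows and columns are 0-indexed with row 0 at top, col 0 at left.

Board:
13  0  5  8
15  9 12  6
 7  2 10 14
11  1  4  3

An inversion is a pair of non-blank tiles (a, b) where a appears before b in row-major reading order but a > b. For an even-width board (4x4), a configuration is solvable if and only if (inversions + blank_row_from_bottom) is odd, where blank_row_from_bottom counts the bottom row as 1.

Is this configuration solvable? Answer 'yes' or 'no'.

Inversions: 67
Blank is in row 0 (0-indexed from top), which is row 4 counting from the bottom (bottom = 1).
67 + 4 = 71, which is odd, so the puzzle is solvable.

Answer: yes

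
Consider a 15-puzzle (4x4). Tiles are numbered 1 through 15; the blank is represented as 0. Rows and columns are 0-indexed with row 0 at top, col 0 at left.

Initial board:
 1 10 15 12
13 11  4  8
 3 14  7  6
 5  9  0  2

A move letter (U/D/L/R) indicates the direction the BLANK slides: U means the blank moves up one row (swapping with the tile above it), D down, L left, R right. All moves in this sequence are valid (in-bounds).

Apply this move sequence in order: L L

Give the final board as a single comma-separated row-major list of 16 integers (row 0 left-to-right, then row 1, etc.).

Answer: 1, 10, 15, 12, 13, 11, 4, 8, 3, 14, 7, 6, 0, 5, 9, 2

Derivation:
After move 1 (L):
 1 10 15 12
13 11  4  8
 3 14  7  6
 5  0  9  2

After move 2 (L):
 1 10 15 12
13 11  4  8
 3 14  7  6
 0  5  9  2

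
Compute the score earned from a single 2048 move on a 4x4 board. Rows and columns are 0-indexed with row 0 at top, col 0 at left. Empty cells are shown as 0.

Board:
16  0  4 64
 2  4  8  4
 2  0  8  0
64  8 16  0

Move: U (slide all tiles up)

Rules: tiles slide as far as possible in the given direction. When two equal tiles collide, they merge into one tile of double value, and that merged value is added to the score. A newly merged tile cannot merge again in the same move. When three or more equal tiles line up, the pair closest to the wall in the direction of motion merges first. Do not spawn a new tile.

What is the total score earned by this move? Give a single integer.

Slide up:
col 0: [16, 2, 2, 64] -> [16, 4, 64, 0]  score +4 (running 4)
col 1: [0, 4, 0, 8] -> [4, 8, 0, 0]  score +0 (running 4)
col 2: [4, 8, 8, 16] -> [4, 16, 16, 0]  score +16 (running 20)
col 3: [64, 4, 0, 0] -> [64, 4, 0, 0]  score +0 (running 20)
Board after move:
16  4  4 64
 4  8 16  4
64  0 16  0
 0  0  0  0

Answer: 20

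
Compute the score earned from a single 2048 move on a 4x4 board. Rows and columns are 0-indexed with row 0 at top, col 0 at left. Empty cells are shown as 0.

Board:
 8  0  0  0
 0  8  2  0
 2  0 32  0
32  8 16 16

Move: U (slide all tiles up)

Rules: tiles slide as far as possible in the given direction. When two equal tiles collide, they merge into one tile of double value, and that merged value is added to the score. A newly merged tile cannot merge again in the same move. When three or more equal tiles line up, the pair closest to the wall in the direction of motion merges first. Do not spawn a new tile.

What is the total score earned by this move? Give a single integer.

Slide up:
col 0: [8, 0, 2, 32] -> [8, 2, 32, 0]  score +0 (running 0)
col 1: [0, 8, 0, 8] -> [16, 0, 0, 0]  score +16 (running 16)
col 2: [0, 2, 32, 16] -> [2, 32, 16, 0]  score +0 (running 16)
col 3: [0, 0, 0, 16] -> [16, 0, 0, 0]  score +0 (running 16)
Board after move:
 8 16  2 16
 2  0 32  0
32  0 16  0
 0  0  0  0

Answer: 16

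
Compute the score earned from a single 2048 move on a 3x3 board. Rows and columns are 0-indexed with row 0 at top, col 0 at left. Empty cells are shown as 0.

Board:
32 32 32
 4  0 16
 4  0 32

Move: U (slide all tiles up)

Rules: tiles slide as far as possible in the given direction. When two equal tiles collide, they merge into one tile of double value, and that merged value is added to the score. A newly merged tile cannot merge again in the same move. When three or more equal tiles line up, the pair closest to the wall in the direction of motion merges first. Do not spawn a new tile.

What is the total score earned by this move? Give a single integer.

Answer: 8

Derivation:
Slide up:
col 0: [32, 4, 4] -> [32, 8, 0]  score +8 (running 8)
col 1: [32, 0, 0] -> [32, 0, 0]  score +0 (running 8)
col 2: [32, 16, 32] -> [32, 16, 32]  score +0 (running 8)
Board after move:
32 32 32
 8  0 16
 0  0 32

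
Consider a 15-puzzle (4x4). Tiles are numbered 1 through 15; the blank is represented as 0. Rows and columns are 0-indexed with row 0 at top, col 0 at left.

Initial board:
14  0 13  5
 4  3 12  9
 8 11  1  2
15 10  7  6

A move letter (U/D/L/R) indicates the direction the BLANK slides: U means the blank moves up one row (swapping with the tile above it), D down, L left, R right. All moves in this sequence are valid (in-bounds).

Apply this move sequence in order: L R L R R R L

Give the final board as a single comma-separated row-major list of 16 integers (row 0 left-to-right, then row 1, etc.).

After move 1 (L):
 0 14 13  5
 4  3 12  9
 8 11  1  2
15 10  7  6

After move 2 (R):
14  0 13  5
 4  3 12  9
 8 11  1  2
15 10  7  6

After move 3 (L):
 0 14 13  5
 4  3 12  9
 8 11  1  2
15 10  7  6

After move 4 (R):
14  0 13  5
 4  3 12  9
 8 11  1  2
15 10  7  6

After move 5 (R):
14 13  0  5
 4  3 12  9
 8 11  1  2
15 10  7  6

After move 6 (R):
14 13  5  0
 4  3 12  9
 8 11  1  2
15 10  7  6

After move 7 (L):
14 13  0  5
 4  3 12  9
 8 11  1  2
15 10  7  6

Answer: 14, 13, 0, 5, 4, 3, 12, 9, 8, 11, 1, 2, 15, 10, 7, 6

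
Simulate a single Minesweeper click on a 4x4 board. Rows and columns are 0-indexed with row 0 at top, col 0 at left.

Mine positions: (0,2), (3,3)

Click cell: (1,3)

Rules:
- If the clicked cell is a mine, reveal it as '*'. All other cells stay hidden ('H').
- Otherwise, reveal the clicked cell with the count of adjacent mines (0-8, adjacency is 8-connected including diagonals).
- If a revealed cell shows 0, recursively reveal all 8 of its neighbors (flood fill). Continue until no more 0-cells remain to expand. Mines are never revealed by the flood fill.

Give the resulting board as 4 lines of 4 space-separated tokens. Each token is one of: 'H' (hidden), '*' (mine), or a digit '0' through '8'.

H H H H
H H H 1
H H H H
H H H H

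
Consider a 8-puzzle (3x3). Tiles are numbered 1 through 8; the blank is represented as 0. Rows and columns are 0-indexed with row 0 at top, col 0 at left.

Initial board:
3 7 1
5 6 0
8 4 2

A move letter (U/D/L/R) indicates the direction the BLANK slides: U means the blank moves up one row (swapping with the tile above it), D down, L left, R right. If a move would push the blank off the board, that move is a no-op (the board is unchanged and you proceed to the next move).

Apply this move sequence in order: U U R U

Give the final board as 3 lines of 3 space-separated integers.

After move 1 (U):
3 7 0
5 6 1
8 4 2

After move 2 (U):
3 7 0
5 6 1
8 4 2

After move 3 (R):
3 7 0
5 6 1
8 4 2

After move 4 (U):
3 7 0
5 6 1
8 4 2

Answer: 3 7 0
5 6 1
8 4 2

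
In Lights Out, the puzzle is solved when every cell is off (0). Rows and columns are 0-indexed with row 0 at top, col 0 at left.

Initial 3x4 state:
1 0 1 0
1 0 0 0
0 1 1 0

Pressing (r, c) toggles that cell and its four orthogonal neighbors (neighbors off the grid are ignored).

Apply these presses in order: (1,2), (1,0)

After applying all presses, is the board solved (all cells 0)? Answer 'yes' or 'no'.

Answer: no

Derivation:
After press 1 at (1,2):
1 0 0 0
1 1 1 1
0 1 0 0

After press 2 at (1,0):
0 0 0 0
0 0 1 1
1 1 0 0

Lights still on: 4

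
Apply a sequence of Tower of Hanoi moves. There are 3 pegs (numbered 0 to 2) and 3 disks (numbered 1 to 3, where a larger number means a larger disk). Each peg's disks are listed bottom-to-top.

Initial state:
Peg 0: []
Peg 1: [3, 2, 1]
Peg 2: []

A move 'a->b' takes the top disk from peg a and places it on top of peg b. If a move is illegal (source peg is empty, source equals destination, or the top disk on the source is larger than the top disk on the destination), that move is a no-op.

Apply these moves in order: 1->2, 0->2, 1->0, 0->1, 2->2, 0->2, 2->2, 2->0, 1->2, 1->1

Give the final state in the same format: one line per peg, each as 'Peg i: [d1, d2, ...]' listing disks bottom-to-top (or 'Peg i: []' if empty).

After move 1 (1->2):
Peg 0: []
Peg 1: [3, 2]
Peg 2: [1]

After move 2 (0->2):
Peg 0: []
Peg 1: [3, 2]
Peg 2: [1]

After move 3 (1->0):
Peg 0: [2]
Peg 1: [3]
Peg 2: [1]

After move 4 (0->1):
Peg 0: []
Peg 1: [3, 2]
Peg 2: [1]

After move 5 (2->2):
Peg 0: []
Peg 1: [3, 2]
Peg 2: [1]

After move 6 (0->2):
Peg 0: []
Peg 1: [3, 2]
Peg 2: [1]

After move 7 (2->2):
Peg 0: []
Peg 1: [3, 2]
Peg 2: [1]

After move 8 (2->0):
Peg 0: [1]
Peg 1: [3, 2]
Peg 2: []

After move 9 (1->2):
Peg 0: [1]
Peg 1: [3]
Peg 2: [2]

After move 10 (1->1):
Peg 0: [1]
Peg 1: [3]
Peg 2: [2]

Answer: Peg 0: [1]
Peg 1: [3]
Peg 2: [2]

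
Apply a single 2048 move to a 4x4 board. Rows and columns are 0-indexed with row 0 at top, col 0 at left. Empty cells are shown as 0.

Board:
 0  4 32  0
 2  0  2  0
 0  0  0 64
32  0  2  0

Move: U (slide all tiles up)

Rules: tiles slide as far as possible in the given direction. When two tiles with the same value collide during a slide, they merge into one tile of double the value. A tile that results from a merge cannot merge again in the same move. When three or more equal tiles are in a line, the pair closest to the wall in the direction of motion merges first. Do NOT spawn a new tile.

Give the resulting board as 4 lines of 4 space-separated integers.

Answer:  2  4 32 64
32  0  4  0
 0  0  0  0
 0  0  0  0

Derivation:
Slide up:
col 0: [0, 2, 0, 32] -> [2, 32, 0, 0]
col 1: [4, 0, 0, 0] -> [4, 0, 0, 0]
col 2: [32, 2, 0, 2] -> [32, 4, 0, 0]
col 3: [0, 0, 64, 0] -> [64, 0, 0, 0]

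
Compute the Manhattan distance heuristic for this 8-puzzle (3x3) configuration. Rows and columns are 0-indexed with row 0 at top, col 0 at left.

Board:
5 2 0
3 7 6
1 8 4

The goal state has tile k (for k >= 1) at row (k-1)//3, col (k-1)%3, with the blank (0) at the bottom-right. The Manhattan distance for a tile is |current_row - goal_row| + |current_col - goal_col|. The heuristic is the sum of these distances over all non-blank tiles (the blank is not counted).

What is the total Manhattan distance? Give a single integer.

Answer: 12

Derivation:
Tile 5: at (0,0), goal (1,1), distance |0-1|+|0-1| = 2
Tile 2: at (0,1), goal (0,1), distance |0-0|+|1-1| = 0
Tile 3: at (1,0), goal (0,2), distance |1-0|+|0-2| = 3
Tile 7: at (1,1), goal (2,0), distance |1-2|+|1-0| = 2
Tile 6: at (1,2), goal (1,2), distance |1-1|+|2-2| = 0
Tile 1: at (2,0), goal (0,0), distance |2-0|+|0-0| = 2
Tile 8: at (2,1), goal (2,1), distance |2-2|+|1-1| = 0
Tile 4: at (2,2), goal (1,0), distance |2-1|+|2-0| = 3
Sum: 2 + 0 + 3 + 2 + 0 + 2 + 0 + 3 = 12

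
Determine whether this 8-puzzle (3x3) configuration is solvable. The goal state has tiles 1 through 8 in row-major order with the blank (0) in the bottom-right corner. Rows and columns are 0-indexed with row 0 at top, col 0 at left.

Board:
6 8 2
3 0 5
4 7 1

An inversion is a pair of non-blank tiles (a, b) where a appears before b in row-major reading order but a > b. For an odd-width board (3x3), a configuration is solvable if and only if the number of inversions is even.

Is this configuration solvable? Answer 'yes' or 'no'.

Answer: no

Derivation:
Inversions (pairs i<j in row-major order where tile[i] > tile[j] > 0): 17
17 is odd, so the puzzle is not solvable.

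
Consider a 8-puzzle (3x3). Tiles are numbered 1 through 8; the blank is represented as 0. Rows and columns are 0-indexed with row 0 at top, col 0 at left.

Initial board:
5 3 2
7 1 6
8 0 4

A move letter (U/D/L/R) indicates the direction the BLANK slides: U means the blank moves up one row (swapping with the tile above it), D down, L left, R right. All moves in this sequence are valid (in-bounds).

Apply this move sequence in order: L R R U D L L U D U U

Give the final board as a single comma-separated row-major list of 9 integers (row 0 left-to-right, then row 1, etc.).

After move 1 (L):
5 3 2
7 1 6
0 8 4

After move 2 (R):
5 3 2
7 1 6
8 0 4

After move 3 (R):
5 3 2
7 1 6
8 4 0

After move 4 (U):
5 3 2
7 1 0
8 4 6

After move 5 (D):
5 3 2
7 1 6
8 4 0

After move 6 (L):
5 3 2
7 1 6
8 0 4

After move 7 (L):
5 3 2
7 1 6
0 8 4

After move 8 (U):
5 3 2
0 1 6
7 8 4

After move 9 (D):
5 3 2
7 1 6
0 8 4

After move 10 (U):
5 3 2
0 1 6
7 8 4

After move 11 (U):
0 3 2
5 1 6
7 8 4

Answer: 0, 3, 2, 5, 1, 6, 7, 8, 4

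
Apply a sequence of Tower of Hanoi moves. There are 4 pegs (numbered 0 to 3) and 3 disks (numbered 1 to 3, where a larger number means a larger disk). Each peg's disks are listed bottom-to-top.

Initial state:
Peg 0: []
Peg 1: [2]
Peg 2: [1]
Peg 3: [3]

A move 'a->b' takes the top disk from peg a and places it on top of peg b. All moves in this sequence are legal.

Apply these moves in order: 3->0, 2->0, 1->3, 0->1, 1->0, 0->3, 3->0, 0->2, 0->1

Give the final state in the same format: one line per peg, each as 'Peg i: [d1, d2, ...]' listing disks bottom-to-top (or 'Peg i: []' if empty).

Answer: Peg 0: []
Peg 1: [3]
Peg 2: [1]
Peg 3: [2]

Derivation:
After move 1 (3->0):
Peg 0: [3]
Peg 1: [2]
Peg 2: [1]
Peg 3: []

After move 2 (2->0):
Peg 0: [3, 1]
Peg 1: [2]
Peg 2: []
Peg 3: []

After move 3 (1->3):
Peg 0: [3, 1]
Peg 1: []
Peg 2: []
Peg 3: [2]

After move 4 (0->1):
Peg 0: [3]
Peg 1: [1]
Peg 2: []
Peg 3: [2]

After move 5 (1->0):
Peg 0: [3, 1]
Peg 1: []
Peg 2: []
Peg 3: [2]

After move 6 (0->3):
Peg 0: [3]
Peg 1: []
Peg 2: []
Peg 3: [2, 1]

After move 7 (3->0):
Peg 0: [3, 1]
Peg 1: []
Peg 2: []
Peg 3: [2]

After move 8 (0->2):
Peg 0: [3]
Peg 1: []
Peg 2: [1]
Peg 3: [2]

After move 9 (0->1):
Peg 0: []
Peg 1: [3]
Peg 2: [1]
Peg 3: [2]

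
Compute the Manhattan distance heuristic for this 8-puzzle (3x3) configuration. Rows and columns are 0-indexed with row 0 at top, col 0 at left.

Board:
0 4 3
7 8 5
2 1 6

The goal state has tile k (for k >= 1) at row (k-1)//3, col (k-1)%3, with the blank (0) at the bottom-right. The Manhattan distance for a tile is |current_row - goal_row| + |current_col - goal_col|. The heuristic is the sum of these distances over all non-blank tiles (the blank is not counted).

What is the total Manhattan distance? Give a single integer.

Tile 4: at (0,1), goal (1,0), distance |0-1|+|1-0| = 2
Tile 3: at (0,2), goal (0,2), distance |0-0|+|2-2| = 0
Tile 7: at (1,0), goal (2,0), distance |1-2|+|0-0| = 1
Tile 8: at (1,1), goal (2,1), distance |1-2|+|1-1| = 1
Tile 5: at (1,2), goal (1,1), distance |1-1|+|2-1| = 1
Tile 2: at (2,0), goal (0,1), distance |2-0|+|0-1| = 3
Tile 1: at (2,1), goal (0,0), distance |2-0|+|1-0| = 3
Tile 6: at (2,2), goal (1,2), distance |2-1|+|2-2| = 1
Sum: 2 + 0 + 1 + 1 + 1 + 3 + 3 + 1 = 12

Answer: 12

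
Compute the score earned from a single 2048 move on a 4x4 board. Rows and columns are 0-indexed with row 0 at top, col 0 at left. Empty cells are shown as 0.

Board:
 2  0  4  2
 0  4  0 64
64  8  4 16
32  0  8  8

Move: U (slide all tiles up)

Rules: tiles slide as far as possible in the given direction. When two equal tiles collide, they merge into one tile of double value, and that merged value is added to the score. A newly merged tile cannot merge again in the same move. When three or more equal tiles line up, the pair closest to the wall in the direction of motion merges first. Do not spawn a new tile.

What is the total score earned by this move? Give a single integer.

Slide up:
col 0: [2, 0, 64, 32] -> [2, 64, 32, 0]  score +0 (running 0)
col 1: [0, 4, 8, 0] -> [4, 8, 0, 0]  score +0 (running 0)
col 2: [4, 0, 4, 8] -> [8, 8, 0, 0]  score +8 (running 8)
col 3: [2, 64, 16, 8] -> [2, 64, 16, 8]  score +0 (running 8)
Board after move:
 2  4  8  2
64  8  8 64
32  0  0 16
 0  0  0  8

Answer: 8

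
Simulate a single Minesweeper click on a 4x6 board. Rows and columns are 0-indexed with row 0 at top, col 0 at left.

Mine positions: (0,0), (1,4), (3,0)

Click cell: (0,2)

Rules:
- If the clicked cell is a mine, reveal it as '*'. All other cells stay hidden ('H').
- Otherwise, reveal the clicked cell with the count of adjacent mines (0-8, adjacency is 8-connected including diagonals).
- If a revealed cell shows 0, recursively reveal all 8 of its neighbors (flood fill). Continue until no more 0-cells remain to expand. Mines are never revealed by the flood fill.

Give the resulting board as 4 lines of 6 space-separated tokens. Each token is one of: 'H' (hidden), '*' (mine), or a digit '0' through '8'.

H 1 0 1 H H
H 1 0 1 H H
H 1 0 1 1 1
H 1 0 0 0 0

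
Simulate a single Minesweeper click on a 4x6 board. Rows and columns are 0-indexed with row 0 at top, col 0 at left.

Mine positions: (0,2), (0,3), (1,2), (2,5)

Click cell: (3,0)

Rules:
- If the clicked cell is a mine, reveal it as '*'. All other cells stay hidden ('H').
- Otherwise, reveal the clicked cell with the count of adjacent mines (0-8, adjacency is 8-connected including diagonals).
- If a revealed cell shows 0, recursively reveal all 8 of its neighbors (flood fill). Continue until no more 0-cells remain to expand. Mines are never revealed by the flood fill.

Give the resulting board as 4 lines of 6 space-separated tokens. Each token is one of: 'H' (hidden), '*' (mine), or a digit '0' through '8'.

0 2 H H H H
0 2 H H H H
0 1 1 1 1 H
0 0 0 0 1 H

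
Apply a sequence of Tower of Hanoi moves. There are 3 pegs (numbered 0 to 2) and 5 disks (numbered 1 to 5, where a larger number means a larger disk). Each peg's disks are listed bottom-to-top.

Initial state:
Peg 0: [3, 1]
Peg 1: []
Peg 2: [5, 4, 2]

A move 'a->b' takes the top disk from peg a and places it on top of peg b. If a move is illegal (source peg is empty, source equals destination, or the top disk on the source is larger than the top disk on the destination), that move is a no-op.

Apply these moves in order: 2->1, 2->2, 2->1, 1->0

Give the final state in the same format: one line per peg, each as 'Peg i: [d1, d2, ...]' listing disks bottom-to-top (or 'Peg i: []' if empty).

Answer: Peg 0: [3, 1]
Peg 1: [2]
Peg 2: [5, 4]

Derivation:
After move 1 (2->1):
Peg 0: [3, 1]
Peg 1: [2]
Peg 2: [5, 4]

After move 2 (2->2):
Peg 0: [3, 1]
Peg 1: [2]
Peg 2: [5, 4]

After move 3 (2->1):
Peg 0: [3, 1]
Peg 1: [2]
Peg 2: [5, 4]

After move 4 (1->0):
Peg 0: [3, 1]
Peg 1: [2]
Peg 2: [5, 4]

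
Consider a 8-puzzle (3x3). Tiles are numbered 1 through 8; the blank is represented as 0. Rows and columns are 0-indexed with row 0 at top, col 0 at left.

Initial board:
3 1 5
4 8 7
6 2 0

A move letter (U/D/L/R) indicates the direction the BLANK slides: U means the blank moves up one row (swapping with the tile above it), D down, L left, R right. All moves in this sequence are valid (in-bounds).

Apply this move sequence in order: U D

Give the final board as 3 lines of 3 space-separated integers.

After move 1 (U):
3 1 5
4 8 0
6 2 7

After move 2 (D):
3 1 5
4 8 7
6 2 0

Answer: 3 1 5
4 8 7
6 2 0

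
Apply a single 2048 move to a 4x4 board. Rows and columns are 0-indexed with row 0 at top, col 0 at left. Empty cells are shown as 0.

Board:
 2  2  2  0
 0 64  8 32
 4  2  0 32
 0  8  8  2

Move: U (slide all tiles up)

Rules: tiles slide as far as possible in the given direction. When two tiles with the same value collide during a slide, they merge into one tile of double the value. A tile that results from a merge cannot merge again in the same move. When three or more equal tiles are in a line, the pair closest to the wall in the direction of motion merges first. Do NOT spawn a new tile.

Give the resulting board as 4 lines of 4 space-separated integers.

Slide up:
col 0: [2, 0, 4, 0] -> [2, 4, 0, 0]
col 1: [2, 64, 2, 8] -> [2, 64, 2, 8]
col 2: [2, 8, 0, 8] -> [2, 16, 0, 0]
col 3: [0, 32, 32, 2] -> [64, 2, 0, 0]

Answer:  2  2  2 64
 4 64 16  2
 0  2  0  0
 0  8  0  0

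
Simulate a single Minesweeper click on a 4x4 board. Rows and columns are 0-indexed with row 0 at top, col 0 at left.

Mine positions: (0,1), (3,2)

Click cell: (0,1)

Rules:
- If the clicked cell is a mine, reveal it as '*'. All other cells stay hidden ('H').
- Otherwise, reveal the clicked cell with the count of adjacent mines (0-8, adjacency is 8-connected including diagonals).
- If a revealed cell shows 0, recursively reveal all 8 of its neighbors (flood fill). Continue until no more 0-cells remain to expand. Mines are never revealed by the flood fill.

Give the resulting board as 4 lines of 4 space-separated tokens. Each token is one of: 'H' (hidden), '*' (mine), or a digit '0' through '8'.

H * H H
H H H H
H H H H
H H H H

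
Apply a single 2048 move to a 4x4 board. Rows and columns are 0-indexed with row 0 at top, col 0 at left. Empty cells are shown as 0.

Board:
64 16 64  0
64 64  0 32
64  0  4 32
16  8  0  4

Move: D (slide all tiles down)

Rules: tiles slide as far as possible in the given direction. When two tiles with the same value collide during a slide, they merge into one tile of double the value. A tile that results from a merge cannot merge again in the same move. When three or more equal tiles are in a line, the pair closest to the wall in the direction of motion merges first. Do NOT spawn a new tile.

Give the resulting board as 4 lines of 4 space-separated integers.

Answer:   0   0   0   0
 64  16   0   0
128  64  64  64
 16   8   4   4

Derivation:
Slide down:
col 0: [64, 64, 64, 16] -> [0, 64, 128, 16]
col 1: [16, 64, 0, 8] -> [0, 16, 64, 8]
col 2: [64, 0, 4, 0] -> [0, 0, 64, 4]
col 3: [0, 32, 32, 4] -> [0, 0, 64, 4]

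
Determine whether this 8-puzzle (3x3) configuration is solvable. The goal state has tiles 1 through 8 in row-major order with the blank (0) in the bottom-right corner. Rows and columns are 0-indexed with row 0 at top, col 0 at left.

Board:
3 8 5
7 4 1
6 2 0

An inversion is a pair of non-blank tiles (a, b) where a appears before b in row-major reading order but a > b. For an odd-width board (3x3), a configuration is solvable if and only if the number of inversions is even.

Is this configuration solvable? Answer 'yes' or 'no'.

Answer: yes

Derivation:
Inversions (pairs i<j in row-major order where tile[i] > tile[j] > 0): 18
18 is even, so the puzzle is solvable.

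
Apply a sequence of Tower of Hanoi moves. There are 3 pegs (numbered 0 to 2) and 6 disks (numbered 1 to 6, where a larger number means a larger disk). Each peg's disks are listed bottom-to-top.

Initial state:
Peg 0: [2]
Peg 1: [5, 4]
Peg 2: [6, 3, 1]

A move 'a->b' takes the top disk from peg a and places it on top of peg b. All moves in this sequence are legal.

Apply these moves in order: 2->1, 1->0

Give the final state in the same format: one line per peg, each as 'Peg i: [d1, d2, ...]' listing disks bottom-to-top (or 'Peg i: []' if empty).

After move 1 (2->1):
Peg 0: [2]
Peg 1: [5, 4, 1]
Peg 2: [6, 3]

After move 2 (1->0):
Peg 0: [2, 1]
Peg 1: [5, 4]
Peg 2: [6, 3]

Answer: Peg 0: [2, 1]
Peg 1: [5, 4]
Peg 2: [6, 3]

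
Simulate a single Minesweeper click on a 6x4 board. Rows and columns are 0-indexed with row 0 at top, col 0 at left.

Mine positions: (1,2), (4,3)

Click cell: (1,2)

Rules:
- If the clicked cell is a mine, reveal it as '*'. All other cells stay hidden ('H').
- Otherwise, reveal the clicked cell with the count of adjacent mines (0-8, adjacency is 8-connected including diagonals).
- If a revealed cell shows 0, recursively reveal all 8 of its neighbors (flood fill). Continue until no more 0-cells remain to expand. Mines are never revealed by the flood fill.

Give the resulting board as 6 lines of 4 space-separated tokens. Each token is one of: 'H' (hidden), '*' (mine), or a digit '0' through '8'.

H H H H
H H * H
H H H H
H H H H
H H H H
H H H H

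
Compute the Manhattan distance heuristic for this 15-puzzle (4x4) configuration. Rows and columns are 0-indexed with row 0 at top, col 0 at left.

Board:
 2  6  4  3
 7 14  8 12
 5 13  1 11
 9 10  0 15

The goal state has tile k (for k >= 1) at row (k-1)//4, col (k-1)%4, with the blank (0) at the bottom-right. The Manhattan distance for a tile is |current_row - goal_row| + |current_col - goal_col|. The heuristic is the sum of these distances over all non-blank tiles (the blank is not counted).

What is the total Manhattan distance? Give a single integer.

Answer: 21

Derivation:
Tile 2: at (0,0), goal (0,1), distance |0-0|+|0-1| = 1
Tile 6: at (0,1), goal (1,1), distance |0-1|+|1-1| = 1
Tile 4: at (0,2), goal (0,3), distance |0-0|+|2-3| = 1
Tile 3: at (0,3), goal (0,2), distance |0-0|+|3-2| = 1
Tile 7: at (1,0), goal (1,2), distance |1-1|+|0-2| = 2
Tile 14: at (1,1), goal (3,1), distance |1-3|+|1-1| = 2
Tile 8: at (1,2), goal (1,3), distance |1-1|+|2-3| = 1
Tile 12: at (1,3), goal (2,3), distance |1-2|+|3-3| = 1
Tile 5: at (2,0), goal (1,0), distance |2-1|+|0-0| = 1
Tile 13: at (2,1), goal (3,0), distance |2-3|+|1-0| = 2
Tile 1: at (2,2), goal (0,0), distance |2-0|+|2-0| = 4
Tile 11: at (2,3), goal (2,2), distance |2-2|+|3-2| = 1
Tile 9: at (3,0), goal (2,0), distance |3-2|+|0-0| = 1
Tile 10: at (3,1), goal (2,1), distance |3-2|+|1-1| = 1
Tile 15: at (3,3), goal (3,2), distance |3-3|+|3-2| = 1
Sum: 1 + 1 + 1 + 1 + 2 + 2 + 1 + 1 + 1 + 2 + 4 + 1 + 1 + 1 + 1 = 21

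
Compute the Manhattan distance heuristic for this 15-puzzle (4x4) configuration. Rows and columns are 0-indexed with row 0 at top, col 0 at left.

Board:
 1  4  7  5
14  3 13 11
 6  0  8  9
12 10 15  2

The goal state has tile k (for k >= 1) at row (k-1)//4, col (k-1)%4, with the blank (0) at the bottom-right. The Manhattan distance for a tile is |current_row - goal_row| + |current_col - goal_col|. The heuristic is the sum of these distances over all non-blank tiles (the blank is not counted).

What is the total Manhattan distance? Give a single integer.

Answer: 35

Derivation:
Tile 1: at (0,0), goal (0,0), distance |0-0|+|0-0| = 0
Tile 4: at (0,1), goal (0,3), distance |0-0|+|1-3| = 2
Tile 7: at (0,2), goal (1,2), distance |0-1|+|2-2| = 1
Tile 5: at (0,3), goal (1,0), distance |0-1|+|3-0| = 4
Tile 14: at (1,0), goal (3,1), distance |1-3|+|0-1| = 3
Tile 3: at (1,1), goal (0,2), distance |1-0|+|1-2| = 2
Tile 13: at (1,2), goal (3,0), distance |1-3|+|2-0| = 4
Tile 11: at (1,3), goal (2,2), distance |1-2|+|3-2| = 2
Tile 6: at (2,0), goal (1,1), distance |2-1|+|0-1| = 2
Tile 8: at (2,2), goal (1,3), distance |2-1|+|2-3| = 2
Tile 9: at (2,3), goal (2,0), distance |2-2|+|3-0| = 3
Tile 12: at (3,0), goal (2,3), distance |3-2|+|0-3| = 4
Tile 10: at (3,1), goal (2,1), distance |3-2|+|1-1| = 1
Tile 15: at (3,2), goal (3,2), distance |3-3|+|2-2| = 0
Tile 2: at (3,3), goal (0,1), distance |3-0|+|3-1| = 5
Sum: 0 + 2 + 1 + 4 + 3 + 2 + 4 + 2 + 2 + 2 + 3 + 4 + 1 + 0 + 5 = 35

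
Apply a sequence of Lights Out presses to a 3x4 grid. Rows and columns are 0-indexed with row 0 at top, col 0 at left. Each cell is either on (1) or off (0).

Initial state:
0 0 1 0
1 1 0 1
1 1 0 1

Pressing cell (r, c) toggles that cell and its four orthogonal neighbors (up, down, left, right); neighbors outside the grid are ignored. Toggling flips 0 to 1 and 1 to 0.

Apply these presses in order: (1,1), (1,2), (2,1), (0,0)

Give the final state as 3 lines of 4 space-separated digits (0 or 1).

Answer: 1 0 0 0
1 0 0 0
0 1 0 1

Derivation:
After press 1 at (1,1):
0 1 1 0
0 0 1 1
1 0 0 1

After press 2 at (1,2):
0 1 0 0
0 1 0 0
1 0 1 1

After press 3 at (2,1):
0 1 0 0
0 0 0 0
0 1 0 1

After press 4 at (0,0):
1 0 0 0
1 0 0 0
0 1 0 1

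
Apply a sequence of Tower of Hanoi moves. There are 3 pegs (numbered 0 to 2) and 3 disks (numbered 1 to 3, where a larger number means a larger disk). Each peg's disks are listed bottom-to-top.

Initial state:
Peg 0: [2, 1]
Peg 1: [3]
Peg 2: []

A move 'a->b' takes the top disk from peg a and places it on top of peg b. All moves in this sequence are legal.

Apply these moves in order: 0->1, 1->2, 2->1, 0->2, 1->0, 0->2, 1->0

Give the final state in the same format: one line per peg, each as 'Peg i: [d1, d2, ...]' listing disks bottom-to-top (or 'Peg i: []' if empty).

Answer: Peg 0: [3]
Peg 1: []
Peg 2: [2, 1]

Derivation:
After move 1 (0->1):
Peg 0: [2]
Peg 1: [3, 1]
Peg 2: []

After move 2 (1->2):
Peg 0: [2]
Peg 1: [3]
Peg 2: [1]

After move 3 (2->1):
Peg 0: [2]
Peg 1: [3, 1]
Peg 2: []

After move 4 (0->2):
Peg 0: []
Peg 1: [3, 1]
Peg 2: [2]

After move 5 (1->0):
Peg 0: [1]
Peg 1: [3]
Peg 2: [2]

After move 6 (0->2):
Peg 0: []
Peg 1: [3]
Peg 2: [2, 1]

After move 7 (1->0):
Peg 0: [3]
Peg 1: []
Peg 2: [2, 1]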